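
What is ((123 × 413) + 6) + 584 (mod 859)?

708

123 × 413 = 50799 ≡ 118 (mod 859)
118 + 6 = 124
124 + 584 = 708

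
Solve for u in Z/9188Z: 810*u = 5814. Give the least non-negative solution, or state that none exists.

gcd(810, 9188) = 2, and 2 | 5814, so solutions exist.
Divide through by 2: 405*u = 2907 (mod 4594).
405⁻¹ ≡ 2677 (mod 4594).
u ≡ 2677*2907 ≡ 4397 (mod 4594).
The smallest non-negative solution is u = 4397.

4397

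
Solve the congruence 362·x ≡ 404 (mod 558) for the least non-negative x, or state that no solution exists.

220

gcd(362, 558) = 2, and 2 | 404, so solutions exist.
Divide through by 2: 181·x ≡ 202 mod 279.
181⁻¹ ≡ 37 (mod 279).
x ≡ 37·202 ≡ 220 (mod 279).
The smallest non-negative solution is x = 220.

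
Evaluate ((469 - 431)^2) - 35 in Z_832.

469 - 431 = 38
(38)^2 ≡ 612 (mod 832)
612 - 35 = 577

577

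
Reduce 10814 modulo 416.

10814 = 25·416 + 414, so 10814 ≡ 414 (mod 416).

414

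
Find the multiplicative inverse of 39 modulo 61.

36

61 = 1*39 + 22
39 = 1*22 + 17
22 = 1*17 + 5
17 = 3*5 + 2
5 = 2*2 + 1
2 = 2*1 + 0
gcd(39, 61) = 1, so the inverse exists.
Bézout: 1 = 16*61 − 25*39.
So 39⁻¹ ≡ −25 ≡ 36 (mod 61).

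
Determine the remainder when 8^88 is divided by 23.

1

8^1 ≡ 8 (mod 23)
8^2 ≡ 8^2 = 64 ≡ 18 (mod 23)
8^4 ≡ 18^2 = 324 ≡ 2 (mod 23)
8^8 ≡ 2^2 = 4 (mod 23)
8^16 ≡ 4^2 = 16 (mod 23)
8^32 ≡ 16^2 = 256 ≡ 3 (mod 23)
8^64 ≡ 3^2 = 9 (mod 23)
8^88 = 8^64 · 8^16 · 8^8 ≡ 9 · 16 · 4 (mod 23).
Accumulate the product:
9 · 16 = 144 ≡ 6
6 · 4 = 24 ≡ 1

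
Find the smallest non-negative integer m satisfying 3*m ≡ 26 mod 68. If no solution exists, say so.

54

gcd(3, 68) = 1, so a unique solution mod 68 exists.
3⁻¹ ≡ 23 (mod 68).
m ≡ 23*26 ≡ 54 (mod 68).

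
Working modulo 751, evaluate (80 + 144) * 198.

80 + 144 = 224
224 * 198 = 44352 ≡ 43 (mod 751)

43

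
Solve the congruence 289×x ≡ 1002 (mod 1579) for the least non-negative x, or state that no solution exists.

976

gcd(289, 1579) = 1, so a unique solution mod 1579 exists.
289⁻¹ ≡ 978 (mod 1579).
x ≡ 978×1002 ≡ 976 (mod 1579).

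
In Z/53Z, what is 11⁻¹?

53 = 4×11 + 9
11 = 1×9 + 2
9 = 4×2 + 1
2 = 2×1 + 0
gcd(11, 53) = 1, so the inverse exists.
Back-substitute for 1:
1 = 1×9 − 4×2
  = −4×11 + 5×9
  = 5×53 − 24×11
So 11⁻¹ ≡ −24 ≡ 29 (mod 53).

29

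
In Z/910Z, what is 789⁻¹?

549

By the extended Euclidean algorithm:
910 = 1·789 + 121
789 = 6·121 + 63
121 = 1·63 + 58
63 = 1·58 + 5
58 = 11·5 + 3
5 = 1·3 + 2
3 = 1·2 + 1
2 = 2·1 + 0
gcd(789, 910) = 1, so the inverse exists.
Bézout: 1 = 313·910 − 361·789.
So 789⁻¹ ≡ −361 ≡ 549 (mod 910).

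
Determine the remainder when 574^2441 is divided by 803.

2441 in binary is 100110001001, i.e. 2441 = 2048 + 256 + 128 + 8 + 1.
574^1 ≡ 574 (mod 803)
574^2 ≡ 574^2 = 329476 ≡ 246 (mod 803)
574^4 ≡ 246^2 = 60516 ≡ 291 (mod 803)
574^8 ≡ 291^2 = 84681 ≡ 366 (mod 803)
574^16 ≡ 366^2 = 133956 ≡ 658 (mod 803)
574^32 ≡ 658^2 = 432964 ≡ 147 (mod 803)
574^64 ≡ 147^2 = 21609 ≡ 731 (mod 803)
574^128 ≡ 731^2 = 534361 ≡ 366 (mod 803)
574^256 ≡ 366^2 = 133956 ≡ 658 (mod 803)
574^512 ≡ 658^2 = 432964 ≡ 147 (mod 803)
574^1024 ≡ 147^2 = 21609 ≡ 731 (mod 803)
574^2048 ≡ 731^2 = 534361 ≡ 366 (mod 803)
574^2441 = 574^2048 × 574^256 × 574^128 × 574^8 × 574^1 ≡ 366 × 658 × 366 × 366 × 574 (mod 803).
Accumulate the product:
366 × 658 = 240828 ≡ 731
731 × 366 = 267546 ≡ 147
147 × 366 = 53802 ≡ 1
1 × 574 = 574

574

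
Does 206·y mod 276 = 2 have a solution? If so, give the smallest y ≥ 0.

67

gcd(206, 276) = 2, and 2 | 2, so solutions exist.
Divide through by 2: 103·y ≡ 1 (mod 138).
103⁻¹ ≡ 67 (mod 138).
y ≡ 67·1 ≡ 67 (mod 138).
The smallest non-negative solution is y = 67.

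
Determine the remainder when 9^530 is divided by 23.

12

By square-and-multiply:
530 in binary is 1000010010, i.e. 530 = 512 + 16 + 2.
9^1 ≡ 9 (mod 23)
9^2 ≡ 9^2 = 81 ≡ 12 (mod 23)
9^4 ≡ 12^2 = 144 ≡ 6 (mod 23)
9^8 ≡ 6^2 = 36 ≡ 13 (mod 23)
9^16 ≡ 13^2 = 169 ≡ 8 (mod 23)
9^32 ≡ 8^2 = 64 ≡ 18 (mod 23)
9^64 ≡ 18^2 = 324 ≡ 2 (mod 23)
9^128 ≡ 2^2 = 4 (mod 23)
9^256 ≡ 4^2 = 16 (mod 23)
9^512 ≡ 16^2 = 256 ≡ 3 (mod 23)
9^530 = 9^512 · 9^16 · 9^2 ≡ 3 · 8 · 12 (mod 23).
Accumulate the product:
3 · 8 = 24 ≡ 1
1 · 12 = 12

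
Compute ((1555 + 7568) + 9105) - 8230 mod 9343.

1555 + 7568 = 9123
9123 + 9105 = 18228 ≡ 8885 (mod 9343)
8885 - 8230 = 655

655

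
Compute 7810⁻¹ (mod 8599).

3117

Run the extended Euclidean algorithm:
8599 = 1*7810 + 789
7810 = 9*789 + 709
789 = 1*709 + 80
709 = 8*80 + 69
80 = 1*69 + 11
69 = 6*11 + 3
11 = 3*3 + 2
3 = 1*2 + 1
2 = 2*1 + 0
gcd(7810, 8599) = 1, so the inverse exists.
Back-substitute for 1:
1 = 1*3 − 1*2
  = −1*11 + 4*3
  = 4*69 − 25*11
  = −25*80 + 29*69
  = 29*709 − 257*80
  = −257*789 + 286*709
  = 286*7810 − 2831*789
  = −2831*8599 + 3117*7810
So 7810⁻¹ ≡ 3117 (mod 8599).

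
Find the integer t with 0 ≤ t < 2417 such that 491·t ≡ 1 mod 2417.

827

By the extended Euclidean algorithm:
2417 = 4×491 + 453
491 = 1×453 + 38
453 = 11×38 + 35
38 = 1×35 + 3
35 = 11×3 + 2
3 = 1×2 + 1
2 = 2×1 + 0
gcd(491, 2417) = 1, so the inverse exists.
Back-substitute for 1:
1 = 1×3 − 1×2
  = −1×35 + 12×3
  = 12×38 − 13×35
  = −13×453 + 155×38
  = 155×491 − 168×453
  = −168×2417 + 827×491
So 491⁻¹ ≡ 827 (mod 2417).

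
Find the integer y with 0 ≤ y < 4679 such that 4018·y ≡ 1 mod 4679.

Run the extended Euclidean algorithm:
4679 = 1*4018 + 661
4018 = 6*661 + 52
661 = 12*52 + 37
52 = 1*37 + 15
37 = 2*15 + 7
15 = 2*7 + 1
7 = 7*1 + 0
gcd(4018, 4679) = 1, so the inverse exists.
Back-substitute for 1:
1 = 1*15 − 2*7
  = −2*37 + 5*15
  = 5*52 − 7*37
  = −7*661 + 89*52
  = 89*4018 − 541*661
  = −541*4679 + 630*4018
So 4018⁻¹ ≡ 630 (mod 4679).

630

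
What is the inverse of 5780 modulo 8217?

6521

8217 = 1·5780 + 2437
5780 = 2·2437 + 906
2437 = 2·906 + 625
906 = 1·625 + 281
625 = 2·281 + 63
281 = 4·63 + 29
63 = 2·29 + 5
29 = 5·5 + 4
5 = 1·4 + 1
4 = 4·1 + 0
gcd(5780, 8217) = 1, so the inverse exists.
Back-substitute for 1:
1 = 1·5 − 1·4
  = −1·29 + 6·5
  = 6·63 − 13·29
  = −13·281 + 58·63
  = 58·625 − 129·281
  = −129·906 + 187·625
  = 187·2437 − 503·906
  = −503·5780 + 1193·2437
  = 1193·8217 − 1696·5780
So 5780⁻¹ ≡ −1696 ≡ 6521 (mod 8217).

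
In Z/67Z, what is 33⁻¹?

65

By the extended Euclidean algorithm:
67 = 2·33 + 1
33 = 33·1 + 0
gcd(33, 67) = 1, so the inverse exists.
Bézout: 1 = 1·67 − 2·33.
So 33⁻¹ ≡ −2 ≡ 65 (mod 67).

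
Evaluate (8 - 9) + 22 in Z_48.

8 - 9 = -1 ≡ 47 (mod 48)
47 + 22 = 69 ≡ 21 (mod 48)

21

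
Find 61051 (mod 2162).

515

61051 = 28·2162 + 515, so 61051 ≡ 515 (mod 2162).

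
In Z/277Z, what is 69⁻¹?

273

277 = 4·69 + 1
69 = 69·1 + 0
gcd(69, 277) = 1, so the inverse exists.
Back-substitute for 1:
1 = 1·277 − 4·69
So 69⁻¹ ≡ −4 ≡ 273 (mod 277).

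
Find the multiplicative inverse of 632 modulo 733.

254

By the extended Euclidean algorithm:
733 = 1·632 + 101
632 = 6·101 + 26
101 = 3·26 + 23
26 = 1·23 + 3
23 = 7·3 + 2
3 = 1·2 + 1
2 = 2·1 + 0
gcd(632, 733) = 1, so the inverse exists.
Back-substitute for 1:
1 = 1·3 − 1·2
  = −1·23 + 8·3
  = 8·26 − 9·23
  = −9·101 + 35·26
  = 35·632 − 219·101
  = −219·733 + 254·632
So 632⁻¹ ≡ 254 (mod 733).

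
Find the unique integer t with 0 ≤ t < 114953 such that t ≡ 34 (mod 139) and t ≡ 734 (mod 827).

83434

139⁻¹ mod 827: 139*119 ≡ 1 (mod 827), so 139⁻¹ ≡ 119.
t = 34 + 139*((734 − 34)*119 mod 827) = 34 + 139*600 = 83434.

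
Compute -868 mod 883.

-868 = -1·883 + 15, so -868 ≡ 15 (mod 883).

15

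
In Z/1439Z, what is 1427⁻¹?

1439 = 1·1427 + 12
1427 = 118·12 + 11
12 = 1·11 + 1
11 = 11·1 + 0
gcd(1427, 1439) = 1, so the inverse exists.
Bézout: 1 = 119·1439 − 120·1427.
So 1427⁻¹ ≡ −120 ≡ 1319 (mod 1439).

1319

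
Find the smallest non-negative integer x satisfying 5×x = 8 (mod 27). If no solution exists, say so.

gcd(5, 27) = 1, so a unique solution mod 27 exists.
5⁻¹ ≡ 11 (mod 27).
x ≡ 11×8 ≡ 7 (mod 27).

7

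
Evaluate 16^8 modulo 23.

12

By square-and-multiply:
16^1 ≡ 16 (mod 23)
16^2 ≡ 16^2 = 256 ≡ 3 (mod 23)
16^4 ≡ 3^2 = 9 (mod 23)
16^8 ≡ 9^2 = 81 ≡ 12 (mod 23)
So 16^8 ≡ 12 (mod 23).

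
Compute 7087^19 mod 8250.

19 in binary is 10011, i.e. 19 = 16 + 2 + 1.
7087^1 ≡ 7087 (mod 8250)
7087^2 ≡ 7087^2 = 50225569 ≡ 7819 (mod 8250)
7087^4 ≡ 7819^2 = 61136761 ≡ 4261 (mod 8250)
7087^8 ≡ 4261^2 = 18156121 ≡ 6121 (mod 8250)
7087^16 ≡ 6121^2 = 37466641 ≡ 3391 (mod 8250)
7087^19 = 7087^16 · 7087^2 · 7087^1 ≡ 3391 · 7819 · 7087 (mod 8250).
Accumulate the product:
3391 · 7819 = 26514229 ≡ 6979
6979 · 7087 = 49460173 ≡ 1423

1423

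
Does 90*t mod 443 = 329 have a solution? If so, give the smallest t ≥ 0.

235

gcd(90, 443) = 1, so a unique solution mod 443 exists.
90⁻¹ ≡ 64 (mod 443).
t ≡ 64*329 ≡ 235 (mod 443).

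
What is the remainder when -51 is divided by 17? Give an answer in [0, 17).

0

-51 = -3*17 + 0, so -51 ≡ 0 (mod 17).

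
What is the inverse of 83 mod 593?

593 = 7*83 + 12
83 = 6*12 + 11
12 = 1*11 + 1
11 = 11*1 + 0
gcd(83, 593) = 1, so the inverse exists.
Back-substitute for 1:
1 = 1*12 − 1*11
  = −1*83 + 7*12
  = 7*593 − 50*83
So 83⁻¹ ≡ −50 ≡ 543 (mod 593).

543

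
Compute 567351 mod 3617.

3099

567351 = 156·3617 + 3099, so 567351 ≡ 3099 (mod 3617).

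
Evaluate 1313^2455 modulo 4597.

338

1313^1 ≡ 1313 (mod 4597)
1313^2 ≡ 1313^2 = 1723969 ≡ 94 (mod 4597)
1313^4 ≡ 94^2 = 8836 ≡ 4239 (mod 4597)
1313^8 ≡ 4239^2 = 17969121 ≡ 4045 (mod 4597)
1313^16 ≡ 4045^2 = 16362025 ≡ 1302 (mod 4597)
1313^32 ≡ 1302^2 = 1695204 ≡ 3508 (mod 4597)
1313^64 ≡ 3508^2 = 12306064 ≡ 4492 (mod 4597)
1313^128 ≡ 4492^2 = 20178064 ≡ 1831 (mod 4597)
1313^256 ≡ 1831^2 = 3352561 ≡ 1348 (mod 4597)
1313^512 ≡ 1348^2 = 1817104 ≡ 1289 (mod 4597)
1313^1024 ≡ 1289^2 = 1661521 ≡ 2004 (mod 4597)
1313^2048 ≡ 2004^2 = 4016016 ≡ 2835 (mod 4597)
1313^2455 = 1313^2048 · 1313^256 · 1313^128 · 1313^16 · 1313^4 · 1313^2 · 1313^1 ≡ 2835 · 1348 · 1831 · 1302 · 4239 · 94 · 1313 (mod 4597).
Accumulate the product:
2835 · 1348 = 3821580 ≡ 1473
1473 · 1831 = 2697063 ≡ 3221
3221 · 1302 = 4193742 ≡ 1278
1278 · 4239 = 5417442 ≡ 2176
2176 · 94 = 204544 ≡ 2276
2276 · 1313 = 2988388 ≡ 338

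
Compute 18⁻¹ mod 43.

12

Apply the Euclidean algorithm and back-substitute:
43 = 2*18 + 7
18 = 2*7 + 4
7 = 1*4 + 3
4 = 1*3 + 1
3 = 3*1 + 0
gcd(18, 43) = 1, so the inverse exists.
Back-substitute for 1:
1 = 1*4 − 1*3
  = −1*7 + 2*4
  = 2*18 − 5*7
  = −5*43 + 12*18
So 18⁻¹ ≡ 12 (mod 43).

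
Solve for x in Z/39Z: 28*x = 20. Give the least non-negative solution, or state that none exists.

gcd(28, 39) = 1, so a unique solution mod 39 exists.
28⁻¹ ≡ 7 (mod 39).
x ≡ 7*20 ≡ 23 (mod 39).

23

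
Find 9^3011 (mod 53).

By square-and-multiply:
9^1 ≡ 9 (mod 53)
9^2 ≡ 9^2 = 81 ≡ 28 (mod 53)
9^4 ≡ 28^2 = 784 ≡ 42 (mod 53)
9^8 ≡ 42^2 = 1764 ≡ 15 (mod 53)
9^16 ≡ 15^2 = 225 ≡ 13 (mod 53)
9^32 ≡ 13^2 = 169 ≡ 10 (mod 53)
9^64 ≡ 10^2 = 100 ≡ 47 (mod 53)
9^128 ≡ 47^2 = 2209 ≡ 36 (mod 53)
9^256 ≡ 36^2 = 1296 ≡ 24 (mod 53)
9^512 ≡ 24^2 = 576 ≡ 46 (mod 53)
9^1024 ≡ 46^2 = 2116 ≡ 49 (mod 53)
9^2048 ≡ 49^2 = 2401 ≡ 16 (mod 53)
9^3011 = 9^2048 * 9^512 * 9^256 * 9^128 * 9^64 * 9^2 * 9^1 ≡ 16 * 46 * 24 * 36 * 47 * 28 * 9 (mod 53).
Accumulate the product:
16 * 46 = 736 ≡ 47
47 * 24 = 1128 ≡ 15
15 * 36 = 540 ≡ 10
10 * 47 = 470 ≡ 46
46 * 28 = 1288 ≡ 16
16 * 9 = 144 ≡ 38

38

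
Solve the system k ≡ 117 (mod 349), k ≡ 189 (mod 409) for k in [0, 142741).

349⁻¹ mod 409: 349*334 ≡ 1 (mod 409), so 349⁻¹ ≡ 334.
k = 117 + 349*((189 − 117)*334 mod 409) = 117 + 349*326 = 113891.

113891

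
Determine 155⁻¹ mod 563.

563 = 3*155 + 98
155 = 1*98 + 57
98 = 1*57 + 41
57 = 1*41 + 16
41 = 2*16 + 9
16 = 1*9 + 7
9 = 1*7 + 2
7 = 3*2 + 1
2 = 2*1 + 0
gcd(155, 563) = 1, so the inverse exists.
Back-substitute for 1:
1 = 1*7 − 3*2
  = −3*9 + 4*7
  = 4*16 − 7*9
  = −7*41 + 18*16
  = 18*57 − 25*41
  = −25*98 + 43*57
  = 43*155 − 68*98
  = −68*563 + 247*155
So 155⁻¹ ≡ 247 (mod 563).

247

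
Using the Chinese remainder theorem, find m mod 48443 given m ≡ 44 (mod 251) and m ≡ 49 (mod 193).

251⁻¹ mod 193: 251·10 ≡ 1 (mod 193), so 251⁻¹ ≡ 10.
m = 44 + 251·((49 − 44)·10 mod 193) = 44 + 251·50 = 12594.

12594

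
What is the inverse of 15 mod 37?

5

By the extended Euclidean algorithm:
37 = 2·15 + 7
15 = 2·7 + 1
7 = 7·1 + 0
gcd(15, 37) = 1, so the inverse exists.
Back-substitute for 1:
1 = 1·15 − 2·7
  = −2·37 + 5·15
So 15⁻¹ ≡ 5 (mod 37).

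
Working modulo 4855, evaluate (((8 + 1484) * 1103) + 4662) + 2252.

1890

8 + 1484 = 1492
1492 * 1103 = 1645676 ≡ 4686 (mod 4855)
4686 + 4662 = 9348 ≡ 4493 (mod 4855)
4493 + 2252 = 6745 ≡ 1890 (mod 4855)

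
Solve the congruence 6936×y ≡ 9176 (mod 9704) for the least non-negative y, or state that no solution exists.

491

gcd(6936, 9704) = 8, and 8 | 9176, so solutions exist.
Divide through by 8: 867×y ≡ 1147 mod 1213.
867⁻¹ ≡ 305 (mod 1213).
y ≡ 305×1147 ≡ 491 (mod 1213).
The smallest non-negative solution is y = 491.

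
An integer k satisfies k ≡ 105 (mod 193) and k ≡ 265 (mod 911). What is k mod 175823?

193⁻¹ mod 911: 193·793 ≡ 1 (mod 911), so 193⁻¹ ≡ 793.
k = 105 + 193·((265 − 105)·793 mod 911) = 105 + 193·251 = 48548.
Check: 48548 mod 193 = 105, 48548 mod 911 = 265. ✓

48548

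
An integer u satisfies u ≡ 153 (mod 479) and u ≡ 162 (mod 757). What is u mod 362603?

324915

479⁻¹ mod 757: 479*580 ≡ 1 (mod 757), so 479⁻¹ ≡ 580.
u = 153 + 479*((162 − 153)*580 mod 757) = 153 + 479*678 = 324915.
Check: 324915 mod 479 = 153, 324915 mod 757 = 162. ✓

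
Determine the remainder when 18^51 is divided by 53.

3

51 in binary is 110011, i.e. 51 = 32 + 16 + 2 + 1.
18^1 ≡ 18 (mod 53)
18^2 ≡ 18^2 = 324 ≡ 6 (mod 53)
18^4 ≡ 6^2 = 36 (mod 53)
18^8 ≡ 36^2 = 1296 ≡ 24 (mod 53)
18^16 ≡ 24^2 = 576 ≡ 46 (mod 53)
18^32 ≡ 46^2 = 2116 ≡ 49 (mod 53)
18^51 = 18^32 · 18^16 · 18^2 · 18^1 ≡ 49 · 46 · 6 · 18 (mod 53).
Accumulate the product:
49 · 46 = 2254 ≡ 28
28 · 6 = 168 ≡ 9
9 · 18 = 162 ≡ 3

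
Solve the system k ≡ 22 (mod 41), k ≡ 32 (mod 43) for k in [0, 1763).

41⁻¹ mod 43: 41·21 ≡ 1 (mod 43), so 41⁻¹ ≡ 21.
k = 22 + 41·((32 − 22)·21 mod 43) = 22 + 41·38 = 1580.

1580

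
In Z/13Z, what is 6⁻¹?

11

Apply the Euclidean algorithm and back-substitute:
13 = 2×6 + 1
6 = 6×1 + 0
gcd(6, 13) = 1, so the inverse exists.
Back-substitute for 1:
1 = 1×13 − 2×6
So 6⁻¹ ≡ −2 ≡ 11 (mod 13).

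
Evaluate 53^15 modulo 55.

12

53^1 ≡ 53 (mod 55)
53^2 ≡ 53^2 = 2809 ≡ 4 (mod 55)
53^4 ≡ 4^2 = 16 (mod 55)
53^8 ≡ 16^2 = 256 ≡ 36 (mod 55)
53^15 = 53^8 × 53^4 × 53^2 × 53^1 ≡ 36 × 16 × 4 × 53 (mod 55).
Accumulate the product:
36 × 16 = 576 ≡ 26
26 × 4 = 104 ≡ 49
49 × 53 = 2597 ≡ 12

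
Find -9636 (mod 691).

38

-9636 = -14×691 + 38, so -9636 ≡ 38 (mod 691).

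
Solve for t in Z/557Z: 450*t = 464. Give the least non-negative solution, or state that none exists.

308

gcd(450, 557) = 1, so a unique solution mod 557 exists.
450⁻¹ ≡ 380 (mod 557).
t ≡ 380*464 ≡ 308 (mod 557).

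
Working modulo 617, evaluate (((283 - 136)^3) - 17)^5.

503

283 - 136 = 147
(147)^3 ≡ 207 (mod 617)
207 - 17 = 190
(190)^5 ≡ 503 (mod 617)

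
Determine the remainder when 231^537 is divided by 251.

102

231^1 ≡ 231 (mod 251)
231^2 ≡ 231^2 = 53361 ≡ 149 (mod 251)
231^4 ≡ 149^2 = 22201 ≡ 113 (mod 251)
231^8 ≡ 113^2 = 12769 ≡ 219 (mod 251)
231^16 ≡ 219^2 = 47961 ≡ 20 (mod 251)
231^32 ≡ 20^2 = 400 ≡ 149 (mod 251)
231^64 ≡ 149^2 = 22201 ≡ 113 (mod 251)
231^128 ≡ 113^2 = 12769 ≡ 219 (mod 251)
231^256 ≡ 219^2 = 47961 ≡ 20 (mod 251)
231^512 ≡ 20^2 = 400 ≡ 149 (mod 251)
231^537 = 231^512 * 231^16 * 231^8 * 231^1 ≡ 149 * 20 * 219 * 231 (mod 251).
Accumulate the product:
149 * 20 = 2980 ≡ 219
219 * 219 = 47961 ≡ 20
20 * 231 = 4620 ≡ 102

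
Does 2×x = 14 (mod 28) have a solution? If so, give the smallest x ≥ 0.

gcd(2, 28) = 2, and 2 | 14, so solutions exist.
Divide through by 2: 1×x mod 14 = 7.
1⁻¹ ≡ 1 (mod 14).
x ≡ 1×7 ≡ 7 (mod 14).
The smallest non-negative solution is x = 7.

7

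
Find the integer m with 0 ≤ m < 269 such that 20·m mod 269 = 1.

148

By the extended Euclidean algorithm:
269 = 13*20 + 9
20 = 2*9 + 2
9 = 4*2 + 1
2 = 2*1 + 0
gcd(20, 269) = 1, so the inverse exists.
Back-substitute for 1:
1 = 1*9 − 4*2
  = −4*20 + 9*9
  = 9*269 − 121*20
So 20⁻¹ ≡ −121 ≡ 148 (mod 269).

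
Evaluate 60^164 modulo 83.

1

By square-and-multiply:
164 in binary is 10100100, i.e. 164 = 128 + 32 + 4.
60^1 ≡ 60 (mod 83)
60^2 ≡ 60^2 = 3600 ≡ 31 (mod 83)
60^4 ≡ 31^2 = 961 ≡ 48 (mod 83)
60^8 ≡ 48^2 = 2304 ≡ 63 (mod 83)
60^16 ≡ 63^2 = 3969 ≡ 68 (mod 83)
60^32 ≡ 68^2 = 4624 ≡ 59 (mod 83)
60^64 ≡ 59^2 = 3481 ≡ 78 (mod 83)
60^128 ≡ 78^2 = 6084 ≡ 25 (mod 83)
60^164 = 60^128 * 60^32 * 60^4 ≡ 25 * 59 * 48 (mod 83).
Accumulate the product:
25 * 59 = 1475 ≡ 64
64 * 48 = 3072 ≡ 1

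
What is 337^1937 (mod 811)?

256

1937 in binary is 11110010001, i.e. 1937 = 1024 + 512 + 256 + 128 + 16 + 1.
337^1 ≡ 337 (mod 811)
337^2 ≡ 337^2 = 113569 ≡ 29 (mod 811)
337^4 ≡ 29^2 = 841 ≡ 30 (mod 811)
337^8 ≡ 30^2 = 900 ≡ 89 (mod 811)
337^16 ≡ 89^2 = 7921 ≡ 622 (mod 811)
337^32 ≡ 622^2 = 386884 ≡ 37 (mod 811)
337^64 ≡ 37^2 = 1369 ≡ 558 (mod 811)
337^128 ≡ 558^2 = 311364 ≡ 751 (mod 811)
337^256 ≡ 751^2 = 564001 ≡ 356 (mod 811)
337^512 ≡ 356^2 = 126736 ≡ 220 (mod 811)
337^1024 ≡ 220^2 = 48400 ≡ 551 (mod 811)
337^1937 = 337^1024 × 337^512 × 337^256 × 337^128 × 337^16 × 337^1 ≡ 551 × 220 × 356 × 751 × 622 × 337 (mod 811).
Accumulate the product:
551 × 220 = 121220 ≡ 381
381 × 356 = 135636 ≡ 199
199 × 751 = 149449 ≡ 225
225 × 622 = 139950 ≡ 458
458 × 337 = 154346 ≡ 256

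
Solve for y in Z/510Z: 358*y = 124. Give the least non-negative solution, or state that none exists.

gcd(358, 510) = 2, and 2 | 124, so solutions exist.
Divide through by 2: 179*y ≡ 62 (mod 255).
179⁻¹ ≡ 104 (mod 255).
y ≡ 104*62 ≡ 73 (mod 255).
The smallest non-negative solution is y = 73.

73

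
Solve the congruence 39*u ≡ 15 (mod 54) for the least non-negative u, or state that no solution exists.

gcd(39, 54) = 3, and 3 | 15, so solutions exist.
Divide through by 3: 13*u ≡ 5 (mod 18).
13⁻¹ ≡ 7 (mod 18).
u ≡ 7*5 ≡ 17 (mod 18).
The smallest non-negative solution is u = 17.

17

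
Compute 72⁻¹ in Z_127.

30

127 = 1×72 + 55
72 = 1×55 + 17
55 = 3×17 + 4
17 = 4×4 + 1
4 = 4×1 + 0
gcd(72, 127) = 1, so the inverse exists.
Back-substitute for 1:
1 = 1×17 − 4×4
  = −4×55 + 13×17
  = 13×72 − 17×55
  = −17×127 + 30×72
So 72⁻¹ ≡ 30 (mod 127).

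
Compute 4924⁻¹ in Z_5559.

2530

Run the extended Euclidean algorithm:
5559 = 1×4924 + 635
4924 = 7×635 + 479
635 = 1×479 + 156
479 = 3×156 + 11
156 = 14×11 + 2
11 = 5×2 + 1
2 = 2×1 + 0
gcd(4924, 5559) = 1, so the inverse exists.
Bézout: 1 = −2241×5559 + 2530×4924.
So 4924⁻¹ ≡ 2530 (mod 5559).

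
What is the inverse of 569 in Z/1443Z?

1443 = 2×569 + 305
569 = 1×305 + 264
305 = 1×264 + 41
264 = 6×41 + 18
41 = 2×18 + 5
18 = 3×5 + 3
5 = 1×3 + 2
3 = 1×2 + 1
2 = 2×1 + 0
gcd(569, 1443) = 1, so the inverse exists.
Back-substitute for 1:
1 = 1×3 − 1×2
  = −1×5 + 2×3
  = 2×18 − 7×5
  = −7×41 + 16×18
  = 16×264 − 103×41
  = −103×305 + 119×264
  = 119×569 − 222×305
  = −222×1443 + 563×569
So 569⁻¹ ≡ 563 (mod 1443).

563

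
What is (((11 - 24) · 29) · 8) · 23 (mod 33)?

31

11 - 24 = -13 ≡ 20 (mod 33)
20 · 29 = 580 ≡ 19 (mod 33)
19 · 8 = 152 ≡ 20 (mod 33)
20 · 23 = 460 ≡ 31 (mod 33)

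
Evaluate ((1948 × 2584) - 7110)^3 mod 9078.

2146

1948 × 2584 = 5033632 ≡ 4420 (mod 9078)
4420 - 7110 = -2690 ≡ 6388 (mod 9078)
(6388)^3 ≡ 2146 (mod 9078)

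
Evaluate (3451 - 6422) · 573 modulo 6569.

5557

3451 - 6422 = -2971 ≡ 3598 (mod 6569)
3598 · 573 = 2061654 ≡ 5557 (mod 6569)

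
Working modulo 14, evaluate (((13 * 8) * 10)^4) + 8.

13 * 8 = 104 ≡ 6 (mod 14)
6 * 10 = 60 ≡ 4 (mod 14)
(4)^4 ≡ 4 (mod 14)
4 + 8 = 12

12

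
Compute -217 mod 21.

-217 = -11·21 + 14, so -217 ≡ 14 (mod 21).

14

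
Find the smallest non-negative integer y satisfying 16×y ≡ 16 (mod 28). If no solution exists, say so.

gcd(16, 28) = 4, and 4 | 16, so solutions exist.
Divide through by 4: 4×y = 4 (mod 7).
4⁻¹ ≡ 2 (mod 7).
y ≡ 2×4 ≡ 1 (mod 7).
The smallest non-negative solution is y = 1.

1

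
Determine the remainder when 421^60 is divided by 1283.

1245

Compute successive squares:
60 in binary is 111100, i.e. 60 = 32 + 16 + 8 + 4.
421^1 ≡ 421 (mod 1283)
421^2 ≡ 421^2 = 177241 ≡ 187 (mod 1283)
421^4 ≡ 187^2 = 34969 ≡ 328 (mod 1283)
421^8 ≡ 328^2 = 107584 ≡ 1095 (mod 1283)
421^16 ≡ 1095^2 = 1199025 ≡ 703 (mod 1283)
421^32 ≡ 703^2 = 494209 ≡ 254 (mod 1283)
421^60 = 421^32 * 421^16 * 421^8 * 421^4 ≡ 254 * 703 * 1095 * 328 (mod 1283).
Accumulate the product:
254 * 703 = 178562 ≡ 225
225 * 1095 = 246375 ≡ 39
39 * 328 = 12792 ≡ 1245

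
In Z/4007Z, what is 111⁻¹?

Run the extended Euclidean algorithm:
4007 = 36×111 + 11
111 = 10×11 + 1
11 = 11×1 + 0
gcd(111, 4007) = 1, so the inverse exists.
Back-substitute for 1:
1 = 1×111 − 10×11
  = −10×4007 + 361×111
So 111⁻¹ ≡ 361 (mod 4007).

361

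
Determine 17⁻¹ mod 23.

23 = 1*17 + 6
17 = 2*6 + 5
6 = 1*5 + 1
5 = 5*1 + 0
gcd(17, 23) = 1, so the inverse exists.
Back-substitute for 1:
1 = 1*6 − 1*5
  = −1*17 + 3*6
  = 3*23 − 4*17
So 17⁻¹ ≡ −4 ≡ 19 (mod 23).

19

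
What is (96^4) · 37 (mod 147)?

102

(96)^4 ≡ 114 (mod 147)
114 · 37 = 4218 ≡ 102 (mod 147)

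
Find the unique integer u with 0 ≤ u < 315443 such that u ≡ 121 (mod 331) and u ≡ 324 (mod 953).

60363

331⁻¹ mod 953: 331·691 ≡ 1 (mod 953), so 331⁻¹ ≡ 691.
u = 121 + 331·((324 − 121)·691 mod 953) = 121 + 331·182 = 60363.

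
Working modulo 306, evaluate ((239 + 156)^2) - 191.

80

239 + 156 = 395 ≡ 89 (mod 306)
(89)^2 ≡ 271 (mod 306)
271 - 191 = 80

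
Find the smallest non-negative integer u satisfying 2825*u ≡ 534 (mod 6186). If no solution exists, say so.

gcd(2825, 6186) = 1, so a unique solution mod 6186 exists.
2825⁻¹ ≡ 3797 (mod 6186).
u ≡ 3797*534 ≡ 4776 (mod 6186).

4776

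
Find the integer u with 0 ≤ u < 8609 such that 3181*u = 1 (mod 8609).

8609 = 2·3181 + 2247
3181 = 1·2247 + 934
2247 = 2·934 + 379
934 = 2·379 + 176
379 = 2·176 + 27
176 = 6·27 + 14
27 = 1·14 + 13
14 = 1·13 + 1
13 = 13·1 + 0
gcd(3181, 8609) = 1, so the inverse exists.
Back-substitute for 1:
1 = 1·14 − 1·13
  = −1·27 + 2·14
  = 2·176 − 13·27
  = −13·379 + 28·176
  = 28·934 − 69·379
  = −69·2247 + 166·934
  = 166·3181 − 235·2247
  = −235·8609 + 636·3181
So 3181⁻¹ ≡ 636 (mod 8609).

636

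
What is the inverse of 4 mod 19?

5

Run the extended Euclidean algorithm:
19 = 4×4 + 3
4 = 1×3 + 1
3 = 3×1 + 0
gcd(4, 19) = 1, so the inverse exists.
Back-substitute for 1:
1 = 1×4 − 1×3
  = −1×19 + 5×4
So 4⁻¹ ≡ 5 (mod 19).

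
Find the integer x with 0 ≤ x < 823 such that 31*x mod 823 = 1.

823 = 26×31 + 17
31 = 1×17 + 14
17 = 1×14 + 3
14 = 4×3 + 2
3 = 1×2 + 1
2 = 2×1 + 0
gcd(31, 823) = 1, so the inverse exists.
Bézout: 1 = 11×823 − 292×31.
So 31⁻¹ ≡ −292 ≡ 531 (mod 823).

531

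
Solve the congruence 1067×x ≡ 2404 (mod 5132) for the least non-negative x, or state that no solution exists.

gcd(1067, 5132) = 1, so a unique solution mod 5132 exists.
1067⁻¹ ≡ 3059 (mod 5132).
x ≡ 3059×2404 ≡ 4812 (mod 5132).

4812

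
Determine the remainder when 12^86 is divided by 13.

86 in binary is 1010110, i.e. 86 = 64 + 16 + 4 + 2.
12^1 ≡ 12 (mod 13)
12^2 ≡ 12^2 = 144 ≡ 1 (mod 13)
12^4 ≡ 1^2 = 1 (mod 13)
12^8 ≡ 1^2 = 1 (mod 13)
12^16 ≡ 1^2 = 1 (mod 13)
12^32 ≡ 1^2 = 1 (mod 13)
12^64 ≡ 1^2 = 1 (mod 13)
12^86 = 12^64 × 12^16 × 12^4 × 12^2 ≡ 1 × 1 × 1 × 1 (mod 13).
Accumulate the product:
1 × 1 = 1
1 × 1 = 1
1 × 1 = 1

1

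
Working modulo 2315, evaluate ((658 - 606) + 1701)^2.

658 - 606 = 52
52 + 1701 = 1753
(1753)^2 ≡ 1004 (mod 2315)

1004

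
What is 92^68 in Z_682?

By square-and-multiply:
68 in binary is 1000100, i.e. 68 = 64 + 4.
92^1 ≡ 92 (mod 682)
92^2 ≡ 92^2 = 8464 ≡ 280 (mod 682)
92^4 ≡ 280^2 = 78400 ≡ 652 (mod 682)
92^8 ≡ 652^2 = 425104 ≡ 218 (mod 682)
92^16 ≡ 218^2 = 47524 ≡ 466 (mod 682)
92^32 ≡ 466^2 = 217156 ≡ 280 (mod 682)
92^64 ≡ 280^2 = 78400 ≡ 652 (mod 682)
92^68 = 92^64 × 92^4 ≡ 652 × 652 (mod 682).
652 × 652 = 425104 ≡ 218 (mod 682).

218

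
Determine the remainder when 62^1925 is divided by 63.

62

By square-and-multiply:
1925 in binary is 11110000101, i.e. 1925 = 1024 + 512 + 256 + 128 + 4 + 1.
62^1 ≡ 62 (mod 63)
62^2 ≡ 62^2 = 3844 ≡ 1 (mod 63)
62^4 ≡ 1^2 = 1 (mod 63)
62^8 ≡ 1^2 = 1 (mod 63)
62^16 ≡ 1^2 = 1 (mod 63)
62^32 ≡ 1^2 = 1 (mod 63)
62^64 ≡ 1^2 = 1 (mod 63)
62^128 ≡ 1^2 = 1 (mod 63)
62^256 ≡ 1^2 = 1 (mod 63)
62^512 ≡ 1^2 = 1 (mod 63)
62^1024 ≡ 1^2 = 1 (mod 63)
62^1925 = 62^1024 · 62^512 · 62^256 · 62^128 · 62^4 · 62^1 ≡ 1 · 1 · 1 · 1 · 1 · 62 (mod 63).
Accumulate the product:
1 · 1 = 1
1 · 1 = 1
1 · 1 = 1
1 · 1 = 1
1 · 62 = 62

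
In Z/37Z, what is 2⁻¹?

19

Run the extended Euclidean algorithm:
37 = 18×2 + 1
2 = 2×1 + 0
gcd(2, 37) = 1, so the inverse exists.
Bézout: 1 = 1×37 − 18×2.
So 2⁻¹ ≡ −18 ≡ 19 (mod 37).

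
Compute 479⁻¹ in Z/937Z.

714

By the extended Euclidean algorithm:
937 = 1*479 + 458
479 = 1*458 + 21
458 = 21*21 + 17
21 = 1*17 + 4
17 = 4*4 + 1
4 = 4*1 + 0
gcd(479, 937) = 1, so the inverse exists.
Back-substitute for 1:
1 = 1*17 − 4*4
  = −4*21 + 5*17
  = 5*458 − 109*21
  = −109*479 + 114*458
  = 114*937 − 223*479
So 479⁻¹ ≡ −223 ≡ 714 (mod 937).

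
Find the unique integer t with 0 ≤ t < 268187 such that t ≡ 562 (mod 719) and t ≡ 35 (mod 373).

203320

719⁻¹ mod 373: 719×221 ≡ 1 (mod 373), so 719⁻¹ ≡ 221.
t = 562 + 719×((35 − 562)×221 mod 373) = 562 + 719×282 = 203320.
Check: 203320 mod 719 = 562, 203320 mod 373 = 35. ✓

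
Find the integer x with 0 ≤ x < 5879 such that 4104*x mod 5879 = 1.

Run the extended Euclidean algorithm:
5879 = 1·4104 + 1775
4104 = 2·1775 + 554
1775 = 3·554 + 113
554 = 4·113 + 102
113 = 1·102 + 11
102 = 9·11 + 3
11 = 3·3 + 2
3 = 1·2 + 1
2 = 2·1 + 0
gcd(4104, 5879) = 1, so the inverse exists.
Back-substitute for 1:
1 = 1·3 − 1·2
  = −1·11 + 4·3
  = 4·102 − 37·11
  = −37·113 + 41·102
  = 41·554 − 201·113
  = −201·1775 + 644·554
  = 644·4104 − 1489·1775
  = −1489·5879 + 2133·4104
So 4104⁻¹ ≡ 2133 (mod 5879).

2133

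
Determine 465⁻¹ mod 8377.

5981

Apply the Euclidean algorithm and back-substitute:
8377 = 18*465 + 7
465 = 66*7 + 3
7 = 2*3 + 1
3 = 3*1 + 0
gcd(465, 8377) = 1, so the inverse exists.
Back-substitute for 1:
1 = 1*7 − 2*3
  = −2*465 + 133*7
  = 133*8377 − 2396*465
So 465⁻¹ ≡ −2396 ≡ 5981 (mod 8377).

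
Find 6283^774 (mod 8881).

Compute successive squares:
774 in binary is 1100000110, i.e. 774 = 512 + 256 + 4 + 2.
6283^1 ≡ 6283 (mod 8881)
6283^2 ≡ 6283^2 = 39476089 ≡ 44 (mod 8881)
6283^4 ≡ 44^2 = 1936 (mod 8881)
6283^8 ≡ 1936^2 = 3748096 ≡ 314 (mod 8881)
6283^16 ≡ 314^2 = 98596 ≡ 905 (mod 8881)
6283^32 ≡ 905^2 = 819025 ≡ 1973 (mod 8881)
6283^64 ≡ 1973^2 = 3892729 ≡ 2851 (mod 8881)
6283^128 ≡ 2851^2 = 8128201 ≡ 2086 (mod 8881)
6283^256 ≡ 2086^2 = 4351396 ≡ 8587 (mod 8881)
6283^512 ≡ 8587^2 = 73736569 ≡ 6507 (mod 8881)
6283^774 = 6283^512 × 6283^256 × 6283^4 × 6283^2 ≡ 6507 × 8587 × 1936 × 44 (mod 8881).
Accumulate the product:
6507 × 8587 = 55875609 ≡ 5238
5238 × 1936 = 10140768 ≡ 7547
7547 × 44 = 332068 ≡ 3471

3471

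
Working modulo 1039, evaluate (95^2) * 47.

(95)^2 ≡ 713 (mod 1039)
713 * 47 = 33511 ≡ 263 (mod 1039)

263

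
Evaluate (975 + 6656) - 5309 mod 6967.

2322

975 + 6656 = 7631 ≡ 664 (mod 6967)
664 - 5309 = -4645 ≡ 2322 (mod 6967)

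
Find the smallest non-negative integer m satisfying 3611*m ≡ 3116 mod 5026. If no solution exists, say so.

4388

gcd(3611, 5026) = 1, so a unique solution mod 5026 exists.
3611⁻¹ ≡ 4479 (mod 5026).
m ≡ 4479*3116 ≡ 4388 (mod 5026).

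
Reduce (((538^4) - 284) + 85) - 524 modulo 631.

(538)^4 ≡ 151 (mod 631)
151 - 284 = -133 ≡ 498 (mod 631)
498 + 85 = 583
583 - 524 = 59

59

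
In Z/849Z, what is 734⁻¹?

By the extended Euclidean algorithm:
849 = 1·734 + 115
734 = 6·115 + 44
115 = 2·44 + 27
44 = 1·27 + 17
27 = 1·17 + 10
17 = 1·10 + 7
10 = 1·7 + 3
7 = 2·3 + 1
3 = 3·1 + 0
gcd(734, 849) = 1, so the inverse exists.
Back-substitute for 1:
1 = 1·7 − 2·3
  = −2·10 + 3·7
  = 3·17 − 5·10
  = −5·27 + 8·17
  = 8·44 − 13·27
  = −13·115 + 34·44
  = 34·734 − 217·115
  = −217·849 + 251·734
So 734⁻¹ ≡ 251 (mod 849).

251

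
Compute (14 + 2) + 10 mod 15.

14 + 2 = 16 ≡ 1 (mod 15)
1 + 10 = 11

11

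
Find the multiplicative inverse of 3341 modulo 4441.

Run the extended Euclidean algorithm:
4441 = 1·3341 + 1100
3341 = 3·1100 + 41
1100 = 26·41 + 34
41 = 1·34 + 7
34 = 4·7 + 6
7 = 1·6 + 1
6 = 6·1 + 0
gcd(3341, 4441) = 1, so the inverse exists.
Bézout: 1 = −489·4441 + 650·3341.
So 3341⁻¹ ≡ 650 (mod 4441).

650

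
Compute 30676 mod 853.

30676 = 35·853 + 821, so 30676 ≡ 821 (mod 853).

821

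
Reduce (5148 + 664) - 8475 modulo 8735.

5148 + 664 = 5812
5812 - 8475 = -2663 ≡ 6072 (mod 8735)

6072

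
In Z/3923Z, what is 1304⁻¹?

By the extended Euclidean algorithm:
3923 = 3×1304 + 11
1304 = 118×11 + 6
11 = 1×6 + 5
6 = 1×5 + 1
5 = 5×1 + 0
gcd(1304, 3923) = 1, so the inverse exists.
Bézout: 1 = −237×3923 + 713×1304.
So 1304⁻¹ ≡ 713 (mod 3923).

713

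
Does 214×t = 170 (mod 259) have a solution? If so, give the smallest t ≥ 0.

25

gcd(214, 259) = 1, so a unique solution mod 259 exists.
214⁻¹ ≡ 23 (mod 259).
t ≡ 23×170 ≡ 25 (mod 259).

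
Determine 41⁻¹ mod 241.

194

Apply the Euclidean algorithm and back-substitute:
241 = 5×41 + 36
41 = 1×36 + 5
36 = 7×5 + 1
5 = 5×1 + 0
gcd(41, 241) = 1, so the inverse exists.
Back-substitute for 1:
1 = 1×36 − 7×5
  = −7×41 + 8×36
  = 8×241 − 47×41
So 41⁻¹ ≡ −47 ≡ 194 (mod 241).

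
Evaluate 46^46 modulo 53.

24

46 in binary is 101110, i.e. 46 = 32 + 8 + 4 + 2.
46^1 ≡ 46 (mod 53)
46^2 ≡ 46^2 = 2116 ≡ 49 (mod 53)
46^4 ≡ 49^2 = 2401 ≡ 16 (mod 53)
46^8 ≡ 16^2 = 256 ≡ 44 (mod 53)
46^16 ≡ 44^2 = 1936 ≡ 28 (mod 53)
46^32 ≡ 28^2 = 784 ≡ 42 (mod 53)
46^46 = 46^32 × 46^8 × 46^4 × 46^2 ≡ 42 × 44 × 16 × 49 (mod 53).
Accumulate the product:
42 × 44 = 1848 ≡ 46
46 × 16 = 736 ≡ 47
47 × 49 = 2303 ≡ 24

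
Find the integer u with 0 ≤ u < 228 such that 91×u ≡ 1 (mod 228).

223

228 = 2*91 + 46
91 = 1*46 + 45
46 = 1*45 + 1
45 = 45*1 + 0
gcd(91, 228) = 1, so the inverse exists.
Back-substitute for 1:
1 = 1*46 − 1*45
  = −1*91 + 2*46
  = 2*228 − 5*91
So 91⁻¹ ≡ −5 ≡ 223 (mod 228).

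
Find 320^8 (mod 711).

124

320^1 ≡ 320 (mod 711)
320^2 ≡ 320^2 = 102400 ≡ 16 (mod 711)
320^4 ≡ 16^2 = 256 (mod 711)
320^8 ≡ 256^2 = 65536 ≡ 124 (mod 711)
So 320^8 ≡ 124 (mod 711).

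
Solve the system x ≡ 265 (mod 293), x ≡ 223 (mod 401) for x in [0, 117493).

293⁻¹ mod 401: 293*375 ≡ 1 (mod 401), so 293⁻¹ ≡ 375.
x = 265 + 293*((223 − 265)*375 mod 401) = 265 + 293*290 = 85235.
Check: 85235 mod 293 = 265, 85235 mod 401 = 223. ✓

85235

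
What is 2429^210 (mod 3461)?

2429^1 ≡ 2429 (mod 3461)
2429^2 ≡ 2429^2 = 5900041 ≡ 2497 (mod 3461)
2429^4 ≡ 2497^2 = 6235009 ≡ 1748 (mod 3461)
2429^8 ≡ 1748^2 = 3055504 ≡ 2902 (mod 3461)
2429^16 ≡ 2902^2 = 8421604 ≡ 991 (mod 3461)
2429^32 ≡ 991^2 = 982081 ≡ 2618 (mod 3461)
2429^64 ≡ 2618^2 = 6853924 ≡ 1144 (mod 3461)
2429^128 ≡ 1144^2 = 1308736 ≡ 478 (mod 3461)
2429^210 = 2429^128 × 2429^64 × 2429^16 × 2429^2 ≡ 478 × 1144 × 991 × 2497 (mod 3461).
Accumulate the product:
478 × 1144 = 546832 ≡ 3455
3455 × 991 = 3423905 ≡ 976
976 × 2497 = 2437072 ≡ 528

528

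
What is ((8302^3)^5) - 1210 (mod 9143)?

(8302)^3 ≡ 1973 (mod 9143)
(1973)^5 ≡ 2387 (mod 9143)
2387 - 1210 = 1177

1177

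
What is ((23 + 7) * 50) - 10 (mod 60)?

23 + 7 = 30
30 * 50 = 1500 ≡ 0 (mod 60)
0 - 10 = -10 ≡ 50 (mod 60)

50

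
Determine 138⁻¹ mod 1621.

1621 = 11*138 + 103
138 = 1*103 + 35
103 = 2*35 + 33
35 = 1*33 + 2
33 = 16*2 + 1
2 = 2*1 + 0
gcd(138, 1621) = 1, so the inverse exists.
Bézout: 1 = 67*1621 − 787*138.
So 138⁻¹ ≡ −787 ≡ 834 (mod 1621).

834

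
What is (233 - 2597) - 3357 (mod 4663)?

3605

233 - 2597 = -2364 ≡ 2299 (mod 4663)
2299 - 3357 = -1058 ≡ 3605 (mod 4663)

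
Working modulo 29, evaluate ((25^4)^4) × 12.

(25)^4 ≡ 24 (mod 29)
(24)^4 ≡ 16 (mod 29)
16 × 12 = 192 ≡ 18 (mod 29)

18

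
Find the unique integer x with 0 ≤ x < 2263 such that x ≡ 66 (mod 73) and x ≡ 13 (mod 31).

2183

73⁻¹ mod 31: 73*17 ≡ 1 (mod 31), so 73⁻¹ ≡ 17.
x = 66 + 73*((13 − 66)*17 mod 31) = 66 + 73*29 = 2183.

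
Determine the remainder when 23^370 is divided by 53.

52

370 in binary is 101110010, i.e. 370 = 256 + 64 + 32 + 16 + 2.
23^1 ≡ 23 (mod 53)
23^2 ≡ 23^2 = 529 ≡ 52 (mod 53)
23^4 ≡ 52^2 = 2704 ≡ 1 (mod 53)
23^8 ≡ 1^2 = 1 (mod 53)
23^16 ≡ 1^2 = 1 (mod 53)
23^32 ≡ 1^2 = 1 (mod 53)
23^64 ≡ 1^2 = 1 (mod 53)
23^128 ≡ 1^2 = 1 (mod 53)
23^256 ≡ 1^2 = 1 (mod 53)
23^370 = 23^256 × 23^64 × 23^32 × 23^16 × 23^2 ≡ 1 × 1 × 1 × 1 × 52 (mod 53).
Accumulate the product:
1 × 1 = 1
1 × 1 = 1
1 × 1 = 1
1 × 52 = 52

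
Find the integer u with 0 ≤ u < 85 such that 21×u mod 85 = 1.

81

Apply the Euclidean algorithm and back-substitute:
85 = 4·21 + 1
21 = 21·1 + 0
gcd(21, 85) = 1, so the inverse exists.
Back-substitute for 1:
1 = 1·85 − 4·21
So 21⁻¹ ≡ −4 ≡ 81 (mod 85).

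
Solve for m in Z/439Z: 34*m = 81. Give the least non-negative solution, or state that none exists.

gcd(34, 439) = 1, so a unique solution mod 439 exists.
34⁻¹ ≡ 297 (mod 439).
m ≡ 297*81 ≡ 351 (mod 439).

351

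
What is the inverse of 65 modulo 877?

Run the extended Euclidean algorithm:
877 = 13·65 + 32
65 = 2·32 + 1
32 = 32·1 + 0
gcd(65, 877) = 1, so the inverse exists.
Bézout: 1 = −2·877 + 27·65.
So 65⁻¹ ≡ 27 (mod 877).

27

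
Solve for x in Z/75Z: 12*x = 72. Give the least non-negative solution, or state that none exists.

gcd(12, 75) = 3, and 3 | 72, so solutions exist.
Divide through by 3: 4*x ≡ 24 (mod 25).
4⁻¹ ≡ 19 (mod 25).
x ≡ 19*24 ≡ 6 (mod 25).
The smallest non-negative solution is x = 6.

6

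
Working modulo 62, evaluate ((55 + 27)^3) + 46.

55 + 27 = 82 ≡ 20 (mod 62)
(20)^3 ≡ 2 (mod 62)
2 + 46 = 48

48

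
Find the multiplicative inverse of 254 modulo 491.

29

Apply the Euclidean algorithm and back-substitute:
491 = 1×254 + 237
254 = 1×237 + 17
237 = 13×17 + 16
17 = 1×16 + 1
16 = 16×1 + 0
gcd(254, 491) = 1, so the inverse exists.
Bézout: 1 = −15×491 + 29×254.
So 254⁻¹ ≡ 29 (mod 491).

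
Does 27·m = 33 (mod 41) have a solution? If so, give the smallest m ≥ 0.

24

gcd(27, 41) = 1, so a unique solution mod 41 exists.
27⁻¹ ≡ 38 (mod 41).
m ≡ 38·33 ≡ 24 (mod 41).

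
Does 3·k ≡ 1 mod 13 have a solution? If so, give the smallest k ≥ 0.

gcd(3, 13) = 1, so a unique solution mod 13 exists.
3⁻¹ ≡ 9 (mod 13).
k ≡ 9·1 ≡ 9 (mod 13).

9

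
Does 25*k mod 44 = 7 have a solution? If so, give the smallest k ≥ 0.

gcd(25, 44) = 1, so a unique solution mod 44 exists.
25⁻¹ ≡ 37 (mod 44).
k ≡ 37*7 ≡ 39 (mod 44).

39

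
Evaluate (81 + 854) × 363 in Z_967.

81 + 854 = 935
935 × 363 = 339405 ≡ 955 (mod 967)

955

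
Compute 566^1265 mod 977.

956

By square-and-multiply:
566^1 ≡ 566 (mod 977)
566^2 ≡ 566^2 = 320356 ≡ 877 (mod 977)
566^4 ≡ 877^2 = 769129 ≡ 230 (mod 977)
566^8 ≡ 230^2 = 52900 ≡ 142 (mod 977)
566^16 ≡ 142^2 = 20164 ≡ 624 (mod 977)
566^32 ≡ 624^2 = 389376 ≡ 530 (mod 977)
566^64 ≡ 530^2 = 280900 ≡ 501 (mod 977)
566^128 ≡ 501^2 = 251001 ≡ 889 (mod 977)
566^256 ≡ 889^2 = 790321 ≡ 905 (mod 977)
566^512 ≡ 905^2 = 819025 ≡ 299 (mod 977)
566^1024 ≡ 299^2 = 89401 ≡ 494 (mod 977)
566^1265 = 566^1024 * 566^128 * 566^64 * 566^32 * 566^16 * 566^1 ≡ 494 * 889 * 501 * 530 * 624 * 566 (mod 977).
Accumulate the product:
494 * 889 = 439166 ≡ 493
493 * 501 = 246993 ≡ 789
789 * 530 = 418170 ≡ 14
14 * 624 = 8736 ≡ 920
920 * 566 = 520720 ≡ 956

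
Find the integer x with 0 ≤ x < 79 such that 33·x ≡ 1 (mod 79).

79 = 2×33 + 13
33 = 2×13 + 7
13 = 1×7 + 6
7 = 1×6 + 1
6 = 6×1 + 0
gcd(33, 79) = 1, so the inverse exists.
Back-substitute for 1:
1 = 1×7 − 1×6
  = −1×13 + 2×7
  = 2×33 − 5×13
  = −5×79 + 12×33
So 33⁻¹ ≡ 12 (mod 79).

12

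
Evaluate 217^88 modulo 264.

Compute successive squares:
88 in binary is 1011000, i.e. 88 = 64 + 16 + 8.
217^1 ≡ 217 (mod 264)
217^2 ≡ 217^2 = 47089 ≡ 97 (mod 264)
217^4 ≡ 97^2 = 9409 ≡ 169 (mod 264)
217^8 ≡ 169^2 = 28561 ≡ 49 (mod 264)
217^16 ≡ 49^2 = 2401 ≡ 25 (mod 264)
217^32 ≡ 25^2 = 625 ≡ 97 (mod 264)
217^64 ≡ 97^2 = 9409 ≡ 169 (mod 264)
217^88 = 217^64 × 217^16 × 217^8 ≡ 169 × 25 × 49 (mod 264).
Accumulate the product:
169 × 25 = 4225 ≡ 1
1 × 49 = 49

49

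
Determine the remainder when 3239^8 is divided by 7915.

5301

3239^1 ≡ 3239 (mod 7915)
3239^2 ≡ 3239^2 = 10491121 ≡ 3746 (mod 7915)
3239^4 ≡ 3746^2 = 14032516 ≡ 7136 (mod 7915)
3239^8 ≡ 7136^2 = 50922496 ≡ 5301 (mod 7915)
So 3239^8 ≡ 5301 (mod 7915).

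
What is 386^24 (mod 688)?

By square-and-multiply:
24 in binary is 11000, i.e. 24 = 16 + 8.
386^1 ≡ 386 (mod 688)
386^2 ≡ 386^2 = 148996 ≡ 388 (mod 688)
386^4 ≡ 388^2 = 150544 ≡ 560 (mod 688)
386^8 ≡ 560^2 = 313600 ≡ 560 (mod 688)
386^16 ≡ 560^2 = 313600 ≡ 560 (mod 688)
386^24 = 386^16 × 386^8 ≡ 560 × 560 (mod 688).
560 × 560 = 313600 ≡ 560 (mod 688).

560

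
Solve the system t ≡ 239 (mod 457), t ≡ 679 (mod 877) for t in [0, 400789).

457⁻¹ mod 877: 457·403 ≡ 1 (mod 877), so 457⁻¹ ≡ 403.
t = 239 + 457·((679 − 239)·403 mod 877) = 239 + 457·166 = 76101.

76101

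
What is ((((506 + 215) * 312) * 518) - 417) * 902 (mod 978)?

506 + 215 = 721
721 * 312 = 224952 ≡ 12 (mod 978)
12 * 518 = 6216 ≡ 348 (mod 978)
348 - 417 = -69 ≡ 909 (mod 978)
909 * 902 = 819918 ≡ 354 (mod 978)

354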